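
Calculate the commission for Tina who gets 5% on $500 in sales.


Convert rate to decimal:
5% = 0.05
Multiply by sales:
$500 x 0.05 = $25

$25


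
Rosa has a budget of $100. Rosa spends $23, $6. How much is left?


Add up expenses:
$23 + $6 = $29
Subtract from budget:
$100 - $29 = $71

$71


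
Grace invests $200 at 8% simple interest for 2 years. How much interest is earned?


Use the formula I = P x R x T / 100
P x R x T = 200 x 8 x 2 = 3200
I = 3200 / 100 = $32

$32


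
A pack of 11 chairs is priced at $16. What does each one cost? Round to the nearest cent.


Total cost: $16
Number of items: 11
Unit price: $16 / 11 = $1.4545... ≈ $1.45

$1.45


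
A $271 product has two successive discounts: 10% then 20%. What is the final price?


First discount:
10% of $271 = $27.10
Price after first discount:
$271 - $27.10 = $243.90
Second discount:
20% of $243.90 = $48.78
Final price:
$243.90 - $48.78 = $195.12

$195.12


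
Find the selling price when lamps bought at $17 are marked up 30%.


Calculate the markup amount:
30% of $17 = $5.10
Add to cost:
$17 + $5.10 = $22.10

$22.10


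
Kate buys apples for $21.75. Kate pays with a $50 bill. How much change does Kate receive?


Start with the amount paid:
$50
Subtract the price:
$50 - $21.75 = $28.25

$28.25


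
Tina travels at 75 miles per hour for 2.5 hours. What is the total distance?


Use the formula: distance = speed x time
Speed = 75 mph, Time = 2.5 hours
75 x 2.5 = 187.5 miles

187.5 miles


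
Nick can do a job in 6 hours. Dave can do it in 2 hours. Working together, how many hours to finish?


Nick's rate: 1/6 of the job per hour
Dave's rate: 1/2 of the job per hour
Combined rate: 1/6 + 1/2 = 2/3 per hour
Time = 1 / (2/3) = 3/2 = 1.5 hours

1.5 hours


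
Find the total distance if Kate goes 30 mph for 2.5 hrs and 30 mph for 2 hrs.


Leg 1 distance:
30 x 2.5 = 75 miles
Leg 2 distance:
30 x 2 = 60 miles
Total distance:
75 + 60 = 135 miles

135 miles


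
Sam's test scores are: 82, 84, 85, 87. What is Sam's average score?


Add the scores:
82 + 84 + 85 + 87 = 338
Divide by the number of tests:
338 / 4 = 84.5

84.5


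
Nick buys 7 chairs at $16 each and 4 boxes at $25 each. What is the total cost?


Cost of chairs:
7 x $16 = $112
Cost of boxes:
4 x $25 = $100
Add both:
$112 + $100 = $212

$212


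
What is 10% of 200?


Convert percentage to decimal:
10% = 0.1
Multiply:
200 x 0.1 = 20

20


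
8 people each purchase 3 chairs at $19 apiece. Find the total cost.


Cost per person:
3 x $19 = $57
Group total:
8 x $57 = $456

$456


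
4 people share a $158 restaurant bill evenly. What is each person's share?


Total bill: $158
Number of people: 4
Each pays: $158 / 4 = $39.50

$39.50


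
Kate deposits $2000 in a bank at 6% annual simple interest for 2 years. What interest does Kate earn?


Use the formula I = P x R x T / 100
P x R x T = 2000 x 6 x 2 = 24000
I = 24000 / 100 = $240

$240


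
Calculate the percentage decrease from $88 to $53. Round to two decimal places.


Find the absolute change:
|53 - 88| = 35
Divide by original and multiply by 100:
35 / 88 x 100 = 39.7727...% ≈ 39.77%

39.77%


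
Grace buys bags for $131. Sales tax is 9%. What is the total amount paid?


Calculate the tax:
9% of $131 = $11.79
Add tax to price:
$131 + $11.79 = $142.79

$142.79


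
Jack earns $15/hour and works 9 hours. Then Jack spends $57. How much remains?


Calculate earnings:
9 x $15 = $135
Subtract spending:
$135 - $57 = $78

$78


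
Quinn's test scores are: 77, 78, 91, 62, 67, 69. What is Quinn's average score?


Add the scores:
77 + 78 + 91 + 62 + 67 + 69 = 444
Divide by the number of tests:
444 / 6 = 74

74


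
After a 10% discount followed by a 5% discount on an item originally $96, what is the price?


First discount:
10% of $96 = $9.60
Price after first discount:
$96 - $9.60 = $86.40
Second discount:
5% of $86.40 = $4.32
Final price:
$86.40 - $4.32 = $82.08

$82.08


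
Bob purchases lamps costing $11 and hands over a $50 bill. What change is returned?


Start with the amount paid:
$50
Subtract the price:
$50 - $11 = $39

$39


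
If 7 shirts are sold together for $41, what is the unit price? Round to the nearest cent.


Total cost: $41
Number of items: 7
Unit price: $41 / 7 = $5.8571... ≈ $5.86

$5.86


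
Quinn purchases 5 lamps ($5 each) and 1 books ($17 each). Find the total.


Cost of lamps:
5 x $5 = $25
Cost of books:
1 x $17 = $17
Add both:
$25 + $17 = $42

$42


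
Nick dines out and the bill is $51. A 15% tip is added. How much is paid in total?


Calculate the tip:
15% of $51 = $7.65
Add tip to meal cost:
$51 + $7.65 = $58.65

$58.65


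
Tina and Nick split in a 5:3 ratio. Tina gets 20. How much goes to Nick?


Find the multiplier:
20 / 5 = 4
Apply to Nick's share:
3 x 4 = 12

12


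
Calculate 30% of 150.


Convert percentage to decimal:
30% = 0.3
Multiply:
150 x 0.3 = 45

45


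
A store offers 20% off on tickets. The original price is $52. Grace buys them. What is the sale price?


Calculate the discount amount:
20% of $52 = $10.40
Subtract from original:
$52 - $10.40 = $41.60

$41.60


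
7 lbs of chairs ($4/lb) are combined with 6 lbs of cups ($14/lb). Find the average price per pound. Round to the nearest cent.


Cost of chairs:
7 x $4 = $28
Cost of cups:
6 x $14 = $84
Total cost: $28 + $84 = $112
Total weight: 13 lbs
Average: $112 / 13 = $8.6153... ≈ $8.62/lb

$8.62/lb


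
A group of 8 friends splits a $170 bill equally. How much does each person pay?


Total bill: $170
Number of people: 8
Each pays: $170 / 8 = $21.25

$21.25


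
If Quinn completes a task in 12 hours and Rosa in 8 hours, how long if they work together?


Quinn's rate: 1/12 of the job per hour
Rosa's rate: 1/8 of the job per hour
Combined rate: 1/12 + 1/8 = 5/24 per hour
Time = 1 / (5/24) = 24/5 = 4.8 hours

4.8 hours


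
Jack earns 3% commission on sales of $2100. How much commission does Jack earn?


Convert rate to decimal:
3% = 0.03
Multiply by sales:
$2100 x 0.03 = $63

$63


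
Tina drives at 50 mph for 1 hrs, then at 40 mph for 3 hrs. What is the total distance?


Leg 1 distance:
50 x 1 = 50 miles
Leg 2 distance:
40 x 3 = 120 miles
Total distance:
50 + 120 = 170 miles

170 miles


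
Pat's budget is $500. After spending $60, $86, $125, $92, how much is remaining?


Add up expenses:
$60 + $86 + $125 + $92 = $363
Subtract from budget:
$500 - $363 = $137

$137


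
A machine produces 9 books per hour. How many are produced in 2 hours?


Production rate: 9 books per hour
Time: 2 hours
Total: 9 x 2 = 18 books

18 books


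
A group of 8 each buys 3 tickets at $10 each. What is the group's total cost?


Cost per person:
3 x $10 = $30
Group total:
8 x $30 = $240

$240


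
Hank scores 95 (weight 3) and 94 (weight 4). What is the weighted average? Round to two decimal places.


Weighted sum:
3 x 95 + 4 x 94 = 661
Total weight:
3 + 4 = 7
Weighted average:
661 / 7 = 94.4285... ≈ 94.43

94.43


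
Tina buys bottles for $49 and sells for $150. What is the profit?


Selling price = $150
Cost price = $49
Profit = selling price - cost price:
Profit = $150 - $49 = $101

$101


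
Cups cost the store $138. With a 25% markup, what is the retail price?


Calculate the markup amount:
25% of $138 = $34.50
Add to cost:
$138 + $34.50 = $172.50

$172.50


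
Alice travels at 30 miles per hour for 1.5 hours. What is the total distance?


Use the formula: distance = speed x time
Speed = 30 mph, Time = 1.5 hours
30 x 1.5 = 45 miles

45 miles


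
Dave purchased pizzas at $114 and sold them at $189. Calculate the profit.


Selling price = $189
Cost price = $114
Profit = selling price - cost price:
Profit = $189 - $114 = $75

$75


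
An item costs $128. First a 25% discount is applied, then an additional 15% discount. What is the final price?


First discount:
25% of $128 = $32
Price after first discount:
$128 - $32 = $96
Second discount:
15% of $96 = $14.40
Final price:
$96 - $14.40 = $81.60

$81.60


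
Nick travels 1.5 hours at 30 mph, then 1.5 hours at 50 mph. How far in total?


Leg 1 distance:
30 x 1.5 = 45 miles
Leg 2 distance:
50 x 1.5 = 75 miles
Total distance:
45 + 75 = 120 miles

120 miles


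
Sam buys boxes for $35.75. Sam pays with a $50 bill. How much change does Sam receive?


Start with the amount paid:
$50
Subtract the price:
$50 - $35.75 = $14.25

$14.25


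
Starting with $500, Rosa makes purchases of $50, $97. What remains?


Add up expenses:
$50 + $97 = $147
Subtract from budget:
$500 - $147 = $353

$353


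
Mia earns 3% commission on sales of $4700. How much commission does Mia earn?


Convert rate to decimal:
3% = 0.03
Multiply by sales:
$4700 x 0.03 = $141

$141


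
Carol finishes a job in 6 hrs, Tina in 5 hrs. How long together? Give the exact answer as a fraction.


Carol's rate: 1/6 of the job per hour
Tina's rate: 1/5 of the job per hour
Combined rate: 1/6 + 1/5 = 11/30 per hour
Time = 1 / (11/30) = 30/11 hours (≈ 2.73 hours)

30/11 hours


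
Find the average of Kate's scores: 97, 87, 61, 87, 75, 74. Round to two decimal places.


Add the scores:
97 + 87 + 61 + 87 + 75 + 74 = 481
Divide by the number of tests:
481 / 6 = 80.1666... ≈ 80.17

80.17


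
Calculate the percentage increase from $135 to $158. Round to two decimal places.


Find the absolute change:
|158 - 135| = 23
Divide by original and multiply by 100:
23 / 135 x 100 = 17.0370...% ≈ 17.04%

17.04%


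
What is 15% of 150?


Convert percentage to decimal:
15% = 0.15
Multiply:
150 x 0.15 = 22.5

22.5


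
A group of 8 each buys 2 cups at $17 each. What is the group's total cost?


Cost per person:
2 x $17 = $34
Group total:
8 x $34 = $272

$272


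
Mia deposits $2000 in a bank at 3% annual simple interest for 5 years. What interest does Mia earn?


Use the formula I = P x R x T / 100
P x R x T = 2000 x 3 x 5 = 30000
I = 30000 / 100 = $300

$300


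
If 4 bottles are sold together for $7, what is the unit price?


Total cost: $7
Number of items: 4
Unit price: $7 / 4 = $1.75

$1.75


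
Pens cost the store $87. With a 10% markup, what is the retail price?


Calculate the markup amount:
10% of $87 = $8.70
Add to cost:
$87 + $8.70 = $95.70

$95.70


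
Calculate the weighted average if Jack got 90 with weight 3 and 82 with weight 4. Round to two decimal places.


Weighted sum:
3 x 90 + 4 x 82 = 598
Total weight:
3 + 4 = 7
Weighted average:
598 / 7 = 85.4285... ≈ 85.43

85.43


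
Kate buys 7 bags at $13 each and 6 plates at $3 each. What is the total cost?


Cost of bags:
7 x $13 = $91
Cost of plates:
6 x $3 = $18
Add both:
$91 + $18 = $109

$109


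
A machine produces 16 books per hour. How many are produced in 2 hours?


Production rate: 16 books per hour
Time: 2 hours
Total: 16 x 2 = 32 books

32 books


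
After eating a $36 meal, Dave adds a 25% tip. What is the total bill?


Calculate the tip:
25% of $36 = $9
Add tip to meal cost:
$36 + $9 = $45

$45


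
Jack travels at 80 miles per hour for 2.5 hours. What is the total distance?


Use the formula: distance = speed x time
Speed = 80 mph, Time = 2.5 hours
80 x 2.5 = 200 miles

200 miles


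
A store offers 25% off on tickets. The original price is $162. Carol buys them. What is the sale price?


Calculate the discount amount:
25% of $162 = $40.50
Subtract from original:
$162 - $40.50 = $121.50

$121.50


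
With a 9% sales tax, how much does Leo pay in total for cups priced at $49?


Calculate the tax:
9% of $49 = $4.41
Add tax to price:
$49 + $4.41 = $53.41

$53.41


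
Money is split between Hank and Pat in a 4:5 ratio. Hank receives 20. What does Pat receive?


Find the multiplier:
20 / 4 = 5
Apply to Pat's share:
5 x 5 = 25

25


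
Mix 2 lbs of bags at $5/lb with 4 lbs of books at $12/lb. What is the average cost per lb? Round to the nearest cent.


Cost of bags:
2 x $5 = $10
Cost of books:
4 x $12 = $48
Total cost: $10 + $48 = $58
Total weight: 6 lbs
Average: $58 / 6 = $9.6666... ≈ $9.67/lb

$9.67/lb


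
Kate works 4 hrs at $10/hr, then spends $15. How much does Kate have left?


Calculate earnings:
4 x $10 = $40
Subtract spending:
$40 - $15 = $25

$25


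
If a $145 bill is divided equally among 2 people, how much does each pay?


Total bill: $145
Number of people: 2
Each pays: $145 / 2 = $72.50

$72.50


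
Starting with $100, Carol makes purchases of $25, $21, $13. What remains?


Add up expenses:
$25 + $21 + $13 = $59
Subtract from budget:
$100 - $59 = $41

$41


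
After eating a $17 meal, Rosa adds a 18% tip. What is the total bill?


Calculate the tip:
18% of $17 = $3.06
Add tip to meal cost:
$17 + $3.06 = $20.06

$20.06


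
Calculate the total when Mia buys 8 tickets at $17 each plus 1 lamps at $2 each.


Cost of tickets:
8 x $17 = $136
Cost of lamps:
1 x $2 = $2
Add both:
$136 + $2 = $138

$138


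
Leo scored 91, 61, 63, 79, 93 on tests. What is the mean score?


Add the scores:
91 + 61 + 63 + 79 + 93 = 387
Divide by the number of tests:
387 / 5 = 77.4

77.4


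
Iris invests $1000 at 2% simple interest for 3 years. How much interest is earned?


Use the formula I = P x R x T / 100
P x R x T = 1000 x 2 x 3 = 6000
I = 6000 / 100 = $60

$60


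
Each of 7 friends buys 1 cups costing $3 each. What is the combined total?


Cost per person:
1 x $3 = $3
Group total:
7 x $3 = $21

$21


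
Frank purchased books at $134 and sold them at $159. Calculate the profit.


Selling price = $159
Cost price = $134
Profit = selling price - cost price:
Profit = $159 - $134 = $25

$25


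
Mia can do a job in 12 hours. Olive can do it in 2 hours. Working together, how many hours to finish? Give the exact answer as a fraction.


Mia's rate: 1/12 of the job per hour
Olive's rate: 1/2 of the job per hour
Combined rate: 1/12 + 1/2 = 7/12 per hour
Time = 1 / (7/12) = 12/7 hours (≈ 1.71 hours)

12/7 hours


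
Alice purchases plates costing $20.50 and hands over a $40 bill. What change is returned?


Start with the amount paid:
$40
Subtract the price:
$40 - $20.50 = $19.50

$19.50


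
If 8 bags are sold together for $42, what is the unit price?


Total cost: $42
Number of items: 8
Unit price: $42 / 8 = $5.25

$5.25


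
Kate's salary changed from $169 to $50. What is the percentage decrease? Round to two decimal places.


Find the absolute change:
|50 - 169| = 119
Divide by original and multiply by 100:
119 / 169 x 100 = 70.4142...% ≈ 70.41%

70.41%


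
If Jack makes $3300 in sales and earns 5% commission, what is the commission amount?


Convert rate to decimal:
5% = 0.05
Multiply by sales:
$3300 x 0.05 = $165

$165


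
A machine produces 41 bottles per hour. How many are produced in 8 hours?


Production rate: 41 bottles per hour
Time: 8 hours
Total: 41 x 8 = 328 bottles

328 bottles


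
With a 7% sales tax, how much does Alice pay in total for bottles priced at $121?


Calculate the tax:
7% of $121 = $8.47
Add tax to price:
$121 + $8.47 = $129.47

$129.47


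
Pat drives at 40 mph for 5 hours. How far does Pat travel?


Use the formula: distance = speed x time
Speed = 40 mph, Time = 5 hours
40 x 5 = 200 miles

200 miles


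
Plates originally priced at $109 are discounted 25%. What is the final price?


Calculate the discount amount:
25% of $109 = $27.25
Subtract from original:
$109 - $27.25 = $81.75

$81.75


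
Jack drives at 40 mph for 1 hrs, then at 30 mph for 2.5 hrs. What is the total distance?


Leg 1 distance:
40 x 1 = 40 miles
Leg 2 distance:
30 x 2.5 = 75 miles
Total distance:
40 + 75 = 115 miles

115 miles


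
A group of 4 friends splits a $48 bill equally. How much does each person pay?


Total bill: $48
Number of people: 4
Each pays: $48 / 4 = $12

$12


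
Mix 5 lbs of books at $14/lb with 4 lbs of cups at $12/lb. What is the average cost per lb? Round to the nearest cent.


Cost of books:
5 x $14 = $70
Cost of cups:
4 x $12 = $48
Total cost: $70 + $48 = $118
Total weight: 9 lbs
Average: $118 / 9 = $13.1111... ≈ $13.11/lb

$13.11/lb


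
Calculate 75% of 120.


Convert percentage to decimal:
75% = 0.75
Multiply:
120 x 0.75 = 90

90


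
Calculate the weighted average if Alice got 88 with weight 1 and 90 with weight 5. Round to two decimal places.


Weighted sum:
1 x 88 + 5 x 90 = 538
Total weight:
1 + 5 = 6
Weighted average:
538 / 6 = 89.6666... ≈ 89.67

89.67


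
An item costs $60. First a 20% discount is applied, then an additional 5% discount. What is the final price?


First discount:
20% of $60 = $12
Price after first discount:
$60 - $12 = $48
Second discount:
5% of $48 = $2.40
Final price:
$48 - $2.40 = $45.60

$45.60


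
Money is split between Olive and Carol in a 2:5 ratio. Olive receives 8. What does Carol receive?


Find the multiplier:
8 / 2 = 4
Apply to Carol's share:
5 x 4 = 20

20


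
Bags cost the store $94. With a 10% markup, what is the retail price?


Calculate the markup amount:
10% of $94 = $9.40
Add to cost:
$94 + $9.40 = $103.40

$103.40


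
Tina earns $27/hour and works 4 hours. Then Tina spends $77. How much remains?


Calculate earnings:
4 x $27 = $108
Subtract spending:
$108 - $77 = $31

$31


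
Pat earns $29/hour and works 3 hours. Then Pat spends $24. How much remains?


Calculate earnings:
3 x $29 = $87
Subtract spending:
$87 - $24 = $63

$63


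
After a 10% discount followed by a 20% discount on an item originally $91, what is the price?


First discount:
10% of $91 = $9.10
Price after first discount:
$91 - $9.10 = $81.90
Second discount:
20% of $81.90 = $16.38
Final price:
$81.90 - $16.38 = $65.52

$65.52


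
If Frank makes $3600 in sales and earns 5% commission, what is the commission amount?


Convert rate to decimal:
5% = 0.05
Multiply by sales:
$3600 x 0.05 = $180

$180


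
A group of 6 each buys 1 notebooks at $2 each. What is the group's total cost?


Cost per person:
1 x $2 = $2
Group total:
6 x $2 = $12

$12


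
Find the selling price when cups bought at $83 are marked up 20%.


Calculate the markup amount:
20% of $83 = $16.60
Add to cost:
$83 + $16.60 = $99.60

$99.60


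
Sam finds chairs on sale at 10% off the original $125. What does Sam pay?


Calculate the discount amount:
10% of $125 = $12.50
Subtract from original:
$125 - $12.50 = $112.50

$112.50


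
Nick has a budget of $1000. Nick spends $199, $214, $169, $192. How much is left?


Add up expenses:
$199 + $214 + $169 + $192 = $774
Subtract from budget:
$1000 - $774 = $226

$226


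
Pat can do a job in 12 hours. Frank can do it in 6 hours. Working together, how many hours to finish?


Pat's rate: 1/12 of the job per hour
Frank's rate: 1/6 of the job per hour
Combined rate: 1/12 + 1/6 = 1/4 per hour
Time = 1 / (1/4) = 4 hours

4 hours


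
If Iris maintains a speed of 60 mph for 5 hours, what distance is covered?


Use the formula: distance = speed x time
Speed = 60 mph, Time = 5 hours
60 x 5 = 300 miles

300 miles


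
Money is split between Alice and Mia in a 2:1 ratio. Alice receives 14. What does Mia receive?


Find the multiplier:
14 / 2 = 7
Apply to Mia's share:
1 x 7 = 7

7


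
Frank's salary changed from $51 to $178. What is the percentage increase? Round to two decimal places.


Find the absolute change:
|178 - 51| = 127
Divide by original and multiply by 100:
127 / 51 x 100 = 249.0196...% ≈ 249.02%

249.02%


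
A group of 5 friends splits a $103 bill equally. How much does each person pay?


Total bill: $103
Number of people: 5
Each pays: $103 / 5 = $20.60

$20.60


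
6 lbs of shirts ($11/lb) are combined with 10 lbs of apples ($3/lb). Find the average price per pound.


Cost of shirts:
6 x $11 = $66
Cost of apples:
10 x $3 = $30
Total cost: $66 + $30 = $96
Total weight: 16 lbs
Average: $96 / 16 = $6/lb

$6/lb


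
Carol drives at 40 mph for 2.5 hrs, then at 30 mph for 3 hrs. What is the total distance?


Leg 1 distance:
40 x 2.5 = 100 miles
Leg 2 distance:
30 x 3 = 90 miles
Total distance:
100 + 90 = 190 miles

190 miles


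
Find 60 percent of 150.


Convert percentage to decimal:
60% = 0.6
Multiply:
150 x 0.6 = 90

90


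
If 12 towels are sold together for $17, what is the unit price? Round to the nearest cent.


Total cost: $17
Number of items: 12
Unit price: $17 / 12 = $1.4166... ≈ $1.42

$1.42


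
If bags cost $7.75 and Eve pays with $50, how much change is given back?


Start with the amount paid:
$50
Subtract the price:
$50 - $7.75 = $42.25

$42.25


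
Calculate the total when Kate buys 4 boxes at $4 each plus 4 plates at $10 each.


Cost of boxes:
4 x $4 = $16
Cost of plates:
4 x $10 = $40
Add both:
$16 + $40 = $56

$56


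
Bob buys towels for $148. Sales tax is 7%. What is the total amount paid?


Calculate the tax:
7% of $148 = $10.36
Add tax to price:
$148 + $10.36 = $158.36

$158.36


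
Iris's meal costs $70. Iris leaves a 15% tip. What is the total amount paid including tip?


Calculate the tip:
15% of $70 = $10.50
Add tip to meal cost:
$70 + $10.50 = $80.50

$80.50


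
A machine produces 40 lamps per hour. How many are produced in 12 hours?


Production rate: 40 lamps per hour
Time: 12 hours
Total: 40 x 12 = 480 lamps

480 lamps


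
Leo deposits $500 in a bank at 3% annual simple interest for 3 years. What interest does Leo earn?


Use the formula I = P x R x T / 100
P x R x T = 500 x 3 x 3 = 4500
I = 4500 / 100 = $45

$45


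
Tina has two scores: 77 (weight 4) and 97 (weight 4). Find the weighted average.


Weighted sum:
4 x 77 + 4 x 97 = 696
Total weight:
4 + 4 = 8
Weighted average:
696 / 8 = 87

87


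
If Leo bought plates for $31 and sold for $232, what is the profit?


Selling price = $232
Cost price = $31
Profit = selling price - cost price:
Profit = $232 - $31 = $201

$201


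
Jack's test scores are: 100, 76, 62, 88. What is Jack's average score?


Add the scores:
100 + 76 + 62 + 88 = 326
Divide by the number of tests:
326 / 4 = 81.5

81.5


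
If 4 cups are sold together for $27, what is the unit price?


Total cost: $27
Number of items: 4
Unit price: $27 / 4 = $6.75

$6.75


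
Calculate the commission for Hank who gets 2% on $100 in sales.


Convert rate to decimal:
2% = 0.02
Multiply by sales:
$100 x 0.02 = $2

$2


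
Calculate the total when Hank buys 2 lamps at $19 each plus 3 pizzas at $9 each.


Cost of lamps:
2 x $19 = $38
Cost of pizzas:
3 x $9 = $27
Add both:
$38 + $27 = $65

$65


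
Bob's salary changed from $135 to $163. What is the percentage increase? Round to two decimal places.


Find the absolute change:
|163 - 135| = 28
Divide by original and multiply by 100:
28 / 135 x 100 = 20.7407...% ≈ 20.74%

20.74%


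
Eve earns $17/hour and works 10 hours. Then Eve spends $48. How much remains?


Calculate earnings:
10 x $17 = $170
Subtract spending:
$170 - $48 = $122

$122


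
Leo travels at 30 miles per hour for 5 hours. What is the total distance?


Use the formula: distance = speed x time
Speed = 30 mph, Time = 5 hours
30 x 5 = 150 miles

150 miles


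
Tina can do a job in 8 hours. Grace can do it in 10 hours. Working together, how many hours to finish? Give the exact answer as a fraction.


Tina's rate: 1/8 of the job per hour
Grace's rate: 1/10 of the job per hour
Combined rate: 1/8 + 1/10 = 9/40 per hour
Time = 1 / (9/40) = 40/9 hours (≈ 4.44 hours)

40/9 hours


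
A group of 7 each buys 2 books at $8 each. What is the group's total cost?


Cost per person:
2 x $8 = $16
Group total:
7 x $16 = $112

$112


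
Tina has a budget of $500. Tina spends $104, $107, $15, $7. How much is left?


Add up expenses:
$104 + $107 + $15 + $7 = $233
Subtract from budget:
$500 - $233 = $267

$267


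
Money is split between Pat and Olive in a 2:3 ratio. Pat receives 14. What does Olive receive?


Find the multiplier:
14 / 2 = 7
Apply to Olive's share:
3 x 7 = 21

21


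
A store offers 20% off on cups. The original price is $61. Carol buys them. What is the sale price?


Calculate the discount amount:
20% of $61 = $12.20
Subtract from original:
$61 - $12.20 = $48.80

$48.80


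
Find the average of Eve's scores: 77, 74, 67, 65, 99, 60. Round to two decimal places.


Add the scores:
77 + 74 + 67 + 65 + 99 + 60 = 442
Divide by the number of tests:
442 / 6 = 73.6666... ≈ 73.67

73.67


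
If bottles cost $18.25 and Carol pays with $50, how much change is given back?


Start with the amount paid:
$50
Subtract the price:
$50 - $18.25 = $31.75

$31.75


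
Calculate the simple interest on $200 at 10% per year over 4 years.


Use the formula I = P x R x T / 100
P x R x T = 200 x 10 x 4 = 8000
I = 8000 / 100 = $80

$80


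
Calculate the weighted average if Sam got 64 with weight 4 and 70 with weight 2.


Weighted sum:
4 x 64 + 2 x 70 = 396
Total weight:
4 + 2 = 6
Weighted average:
396 / 6 = 66

66


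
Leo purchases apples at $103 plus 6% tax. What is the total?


Calculate the tax:
6% of $103 = $6.18
Add tax to price:
$103 + $6.18 = $109.18

$109.18


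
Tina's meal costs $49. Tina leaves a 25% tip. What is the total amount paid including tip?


Calculate the tip:
25% of $49 = $12.25
Add tip to meal cost:
$49 + $12.25 = $61.25

$61.25


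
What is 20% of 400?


Convert percentage to decimal:
20% = 0.2
Multiply:
400 x 0.2 = 80

80


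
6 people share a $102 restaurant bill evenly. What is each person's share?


Total bill: $102
Number of people: 6
Each pays: $102 / 6 = $17

$17


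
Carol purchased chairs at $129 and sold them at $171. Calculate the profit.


Selling price = $171
Cost price = $129
Profit = selling price - cost price:
Profit = $171 - $129 = $42

$42


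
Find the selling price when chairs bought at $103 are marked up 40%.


Calculate the markup amount:
40% of $103 = $41.20
Add to cost:
$103 + $41.20 = $144.20

$144.20


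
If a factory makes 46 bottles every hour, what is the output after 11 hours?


Production rate: 46 bottles per hour
Time: 11 hours
Total: 46 x 11 = 506 bottles

506 bottles


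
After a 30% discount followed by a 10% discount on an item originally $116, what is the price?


First discount:
30% of $116 = $34.80
Price after first discount:
$116 - $34.80 = $81.20
Second discount:
10% of $81.20 = $8.12
Final price:
$81.20 - $8.12 = $73.08

$73.08


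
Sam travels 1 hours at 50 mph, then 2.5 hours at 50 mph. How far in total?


Leg 1 distance:
50 x 1 = 50 miles
Leg 2 distance:
50 x 2.5 = 125 miles
Total distance:
50 + 125 = 175 miles

175 miles


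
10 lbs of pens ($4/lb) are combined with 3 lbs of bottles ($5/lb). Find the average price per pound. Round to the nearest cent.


Cost of pens:
10 x $4 = $40
Cost of bottles:
3 x $5 = $15
Total cost: $40 + $15 = $55
Total weight: 13 lbs
Average: $55 / 13 = $4.2307... ≈ $4.23/lb

$4.23/lb


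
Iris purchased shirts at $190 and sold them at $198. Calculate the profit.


Selling price = $198
Cost price = $190
Profit = selling price - cost price:
Profit = $198 - $190 = $8

$8


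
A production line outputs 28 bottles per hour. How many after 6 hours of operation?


Production rate: 28 bottles per hour
Time: 6 hours
Total: 28 x 6 = 168 bottles

168 bottles


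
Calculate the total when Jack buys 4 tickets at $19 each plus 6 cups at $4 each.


Cost of tickets:
4 x $19 = $76
Cost of cups:
6 x $4 = $24
Add both:
$76 + $24 = $100

$100


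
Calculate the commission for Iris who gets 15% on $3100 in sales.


Convert rate to decimal:
15% = 0.15
Multiply by sales:
$3100 x 0.15 = $465

$465


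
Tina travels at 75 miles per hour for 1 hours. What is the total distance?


Use the formula: distance = speed x time
Speed = 75 mph, Time = 1 hours
75 x 1 = 75 miles

75 miles


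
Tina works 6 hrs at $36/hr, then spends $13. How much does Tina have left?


Calculate earnings:
6 x $36 = $216
Subtract spending:
$216 - $13 = $203

$203


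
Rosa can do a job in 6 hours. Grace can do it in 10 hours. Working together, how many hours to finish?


Rosa's rate: 1/6 of the job per hour
Grace's rate: 1/10 of the job per hour
Combined rate: 1/6 + 1/10 = 4/15 per hour
Time = 1 / (4/15) = 15/4 = 3.75 hours

3.75 hours


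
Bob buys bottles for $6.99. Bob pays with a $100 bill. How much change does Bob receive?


Start with the amount paid:
$100
Subtract the price:
$100 - $6.99 = $93.01

$93.01


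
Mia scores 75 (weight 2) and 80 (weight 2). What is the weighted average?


Weighted sum:
2 x 75 + 2 x 80 = 310
Total weight:
2 + 2 = 4
Weighted average:
310 / 4 = 77.5

77.5


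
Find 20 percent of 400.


Convert percentage to decimal:
20% = 0.2
Multiply:
400 x 0.2 = 80

80


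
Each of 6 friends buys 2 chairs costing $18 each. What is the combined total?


Cost per person:
2 x $18 = $36
Group total:
6 x $36 = $216

$216


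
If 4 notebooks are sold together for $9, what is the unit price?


Total cost: $9
Number of items: 4
Unit price: $9 / 4 = $2.25

$2.25


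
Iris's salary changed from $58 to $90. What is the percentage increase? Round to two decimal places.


Find the absolute change:
|90 - 58| = 32
Divide by original and multiply by 100:
32 / 58 x 100 = 55.1724...% ≈ 55.17%

55.17%


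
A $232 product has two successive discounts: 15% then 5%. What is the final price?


First discount:
15% of $232 = $34.80
Price after first discount:
$232 - $34.80 = $197.20
Second discount:
5% of $197.20 = $9.86
Final price:
$197.20 - $9.86 = $187.34

$187.34


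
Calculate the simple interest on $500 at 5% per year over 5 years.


Use the formula I = P x R x T / 100
P x R x T = 500 x 5 x 5 = 12500
I = 12500 / 100 = $125

$125


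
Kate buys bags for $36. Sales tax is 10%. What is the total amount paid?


Calculate the tax:
10% of $36 = $3.60
Add tax to price:
$36 + $3.60 = $39.60

$39.60


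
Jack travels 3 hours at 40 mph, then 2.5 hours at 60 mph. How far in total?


Leg 1 distance:
40 x 3 = 120 miles
Leg 2 distance:
60 x 2.5 = 150 miles
Total distance:
120 + 150 = 270 miles

270 miles


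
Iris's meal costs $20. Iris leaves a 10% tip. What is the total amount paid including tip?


Calculate the tip:
10% of $20 = $2
Add tip to meal cost:
$20 + $2 = $22

$22


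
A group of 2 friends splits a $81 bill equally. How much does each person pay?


Total bill: $81
Number of people: 2
Each pays: $81 / 2 = $40.50

$40.50


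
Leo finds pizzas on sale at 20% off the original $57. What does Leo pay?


Calculate the discount amount:
20% of $57 = $11.40
Subtract from original:
$57 - $11.40 = $45.60

$45.60


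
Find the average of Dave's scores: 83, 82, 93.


Add the scores:
83 + 82 + 93 = 258
Divide by the number of tests:
258 / 3 = 86

86


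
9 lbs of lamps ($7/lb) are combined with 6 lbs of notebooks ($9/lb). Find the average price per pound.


Cost of lamps:
9 x $7 = $63
Cost of notebooks:
6 x $9 = $54
Total cost: $63 + $54 = $117
Total weight: 15 lbs
Average: $117 / 15 = $7.80/lb

$7.80/lb


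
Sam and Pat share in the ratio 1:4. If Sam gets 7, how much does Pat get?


Find the multiplier:
7 / 1 = 7
Apply to Pat's share:
4 x 7 = 28

28


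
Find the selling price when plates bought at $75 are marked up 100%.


Calculate the markup amount:
100% of $75 = $75
Add to cost:
$75 + $75 = $150

$150


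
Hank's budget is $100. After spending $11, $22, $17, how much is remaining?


Add up expenses:
$11 + $22 + $17 = $50
Subtract from budget:
$100 - $50 = $50

$50


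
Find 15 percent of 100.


Convert percentage to decimal:
15% = 0.15
Multiply:
100 x 0.15 = 15

15


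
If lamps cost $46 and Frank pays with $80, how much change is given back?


Start with the amount paid:
$80
Subtract the price:
$80 - $46 = $34

$34


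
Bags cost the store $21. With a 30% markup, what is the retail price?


Calculate the markup amount:
30% of $21 = $6.30
Add to cost:
$21 + $6.30 = $27.30

$27.30


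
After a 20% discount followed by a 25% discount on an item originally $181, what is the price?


First discount:
20% of $181 = $36.20
Price after first discount:
$181 - $36.20 = $144.80
Second discount:
25% of $144.80 = $36.20
Final price:
$144.80 - $36.20 = $108.60

$108.60


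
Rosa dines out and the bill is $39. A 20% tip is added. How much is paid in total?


Calculate the tip:
20% of $39 = $7.80
Add tip to meal cost:
$39 + $7.80 = $46.80

$46.80


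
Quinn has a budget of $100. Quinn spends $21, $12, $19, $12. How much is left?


Add up expenses:
$21 + $12 + $19 + $12 = $64
Subtract from budget:
$100 - $64 = $36

$36


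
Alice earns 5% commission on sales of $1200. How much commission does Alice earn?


Convert rate to decimal:
5% = 0.05
Multiply by sales:
$1200 x 0.05 = $60

$60


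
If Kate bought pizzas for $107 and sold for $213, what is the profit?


Selling price = $213
Cost price = $107
Profit = selling price - cost price:
Profit = $213 - $107 = $106

$106


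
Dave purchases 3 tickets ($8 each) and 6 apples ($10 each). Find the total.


Cost of tickets:
3 x $8 = $24
Cost of apples:
6 x $10 = $60
Add both:
$24 + $60 = $84

$84


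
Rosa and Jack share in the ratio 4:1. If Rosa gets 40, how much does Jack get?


Find the multiplier:
40 / 4 = 10
Apply to Jack's share:
1 x 10 = 10

10


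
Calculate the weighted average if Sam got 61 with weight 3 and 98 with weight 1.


Weighted sum:
3 x 61 + 1 x 98 = 281
Total weight:
3 + 1 = 4
Weighted average:
281 / 4 = 70.25

70.25


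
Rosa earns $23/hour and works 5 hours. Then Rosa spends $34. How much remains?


Calculate earnings:
5 x $23 = $115
Subtract spending:
$115 - $34 = $81

$81


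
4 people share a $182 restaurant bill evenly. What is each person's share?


Total bill: $182
Number of people: 4
Each pays: $182 / 4 = $45.50

$45.50


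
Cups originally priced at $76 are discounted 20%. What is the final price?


Calculate the discount amount:
20% of $76 = $15.20
Subtract from original:
$76 - $15.20 = $60.80

$60.80


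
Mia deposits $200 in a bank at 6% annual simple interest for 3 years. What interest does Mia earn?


Use the formula I = P x R x T / 100
P x R x T = 200 x 6 x 3 = 3600
I = 3600 / 100 = $36

$36


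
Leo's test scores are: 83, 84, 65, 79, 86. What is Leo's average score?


Add the scores:
83 + 84 + 65 + 79 + 86 = 397
Divide by the number of tests:
397 / 5 = 79.4

79.4


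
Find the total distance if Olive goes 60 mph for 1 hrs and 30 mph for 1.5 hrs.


Leg 1 distance:
60 x 1 = 60 miles
Leg 2 distance:
30 x 1.5 = 45 miles
Total distance:
60 + 45 = 105 miles

105 miles


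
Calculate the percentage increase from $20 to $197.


Find the absolute change:
|197 - 20| = 177
Divide by original and multiply by 100:
177 / 20 x 100 = 885%

885%


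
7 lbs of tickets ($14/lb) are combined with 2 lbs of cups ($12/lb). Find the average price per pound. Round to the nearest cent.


Cost of tickets:
7 x $14 = $98
Cost of cups:
2 x $12 = $24
Total cost: $98 + $24 = $122
Total weight: 9 lbs
Average: $122 / 9 = $13.5555... ≈ $13.56/lb

$13.56/lb


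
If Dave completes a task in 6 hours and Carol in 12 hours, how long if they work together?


Dave's rate: 1/6 of the job per hour
Carol's rate: 1/12 of the job per hour
Combined rate: 1/6 + 1/12 = 1/4 per hour
Time = 1 / (1/4) = 4 hours

4 hours


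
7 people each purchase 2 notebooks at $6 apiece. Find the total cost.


Cost per person:
2 x $6 = $12
Group total:
7 x $12 = $84

$84


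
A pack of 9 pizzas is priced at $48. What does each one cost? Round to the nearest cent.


Total cost: $48
Number of items: 9
Unit price: $48 / 9 = $5.3333... ≈ $5.33

$5.33


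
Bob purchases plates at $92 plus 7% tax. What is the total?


Calculate the tax:
7% of $92 = $6.44
Add tax to price:
$92 + $6.44 = $98.44

$98.44


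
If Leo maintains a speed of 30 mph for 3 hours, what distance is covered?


Use the formula: distance = speed x time
Speed = 30 mph, Time = 3 hours
30 x 3 = 90 miles

90 miles


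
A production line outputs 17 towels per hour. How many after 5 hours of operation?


Production rate: 17 towels per hour
Time: 5 hours
Total: 17 x 5 = 85 towels

85 towels


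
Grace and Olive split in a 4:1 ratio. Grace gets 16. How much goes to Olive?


Find the multiplier:
16 / 4 = 4
Apply to Olive's share:
1 x 4 = 4

4


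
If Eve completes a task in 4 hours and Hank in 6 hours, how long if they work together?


Eve's rate: 1/4 of the job per hour
Hank's rate: 1/6 of the job per hour
Combined rate: 1/4 + 1/6 = 5/12 per hour
Time = 1 / (5/12) = 12/5 = 2.4 hours

2.4 hours


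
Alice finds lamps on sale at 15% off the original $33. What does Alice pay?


Calculate the discount amount:
15% of $33 = $4.95
Subtract from original:
$33 - $4.95 = $28.05

$28.05


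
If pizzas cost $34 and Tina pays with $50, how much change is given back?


Start with the amount paid:
$50
Subtract the price:
$50 - $34 = $16

$16


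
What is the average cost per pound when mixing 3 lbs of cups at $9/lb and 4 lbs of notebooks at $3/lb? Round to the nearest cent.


Cost of cups:
3 x $9 = $27
Cost of notebooks:
4 x $3 = $12
Total cost: $27 + $12 = $39
Total weight: 7 lbs
Average: $39 / 7 = $5.5714... ≈ $5.57/lb

$5.57/lb


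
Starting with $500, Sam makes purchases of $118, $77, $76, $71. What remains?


Add up expenses:
$118 + $77 + $76 + $71 = $342
Subtract from budget:
$500 - $342 = $158

$158


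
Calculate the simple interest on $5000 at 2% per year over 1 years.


Use the formula I = P x R x T / 100
P x R x T = 5000 x 2 x 1 = 10000
I = 10000 / 100 = $100

$100


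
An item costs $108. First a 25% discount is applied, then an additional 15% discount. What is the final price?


First discount:
25% of $108 = $27
Price after first discount:
$108 - $27 = $81
Second discount:
15% of $81 = $12.15
Final price:
$81 - $12.15 = $68.85

$68.85


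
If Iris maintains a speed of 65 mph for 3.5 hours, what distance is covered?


Use the formula: distance = speed x time
Speed = 65 mph, Time = 3.5 hours
65 x 3.5 = 227.5 miles

227.5 miles


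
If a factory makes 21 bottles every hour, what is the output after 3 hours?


Production rate: 21 bottles per hour
Time: 3 hours
Total: 21 x 3 = 63 bottles

63 bottles


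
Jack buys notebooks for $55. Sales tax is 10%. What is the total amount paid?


Calculate the tax:
10% of $55 = $5.50
Add tax to price:
$55 + $5.50 = $60.50

$60.50


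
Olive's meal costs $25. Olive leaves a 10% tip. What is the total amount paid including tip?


Calculate the tip:
10% of $25 = $2.50
Add tip to meal cost:
$25 + $2.50 = $27.50

$27.50


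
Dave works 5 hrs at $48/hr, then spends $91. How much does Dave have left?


Calculate earnings:
5 x $48 = $240
Subtract spending:
$240 - $91 = $149

$149


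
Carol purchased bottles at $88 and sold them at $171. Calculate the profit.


Selling price = $171
Cost price = $88
Profit = selling price - cost price:
Profit = $171 - $88 = $83

$83


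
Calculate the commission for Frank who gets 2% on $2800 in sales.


Convert rate to decimal:
2% = 0.02
Multiply by sales:
$2800 x 0.02 = $56

$56


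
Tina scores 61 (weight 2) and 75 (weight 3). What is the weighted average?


Weighted sum:
2 x 61 + 3 x 75 = 347
Total weight:
2 + 3 = 5
Weighted average:
347 / 5 = 69.4

69.4
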